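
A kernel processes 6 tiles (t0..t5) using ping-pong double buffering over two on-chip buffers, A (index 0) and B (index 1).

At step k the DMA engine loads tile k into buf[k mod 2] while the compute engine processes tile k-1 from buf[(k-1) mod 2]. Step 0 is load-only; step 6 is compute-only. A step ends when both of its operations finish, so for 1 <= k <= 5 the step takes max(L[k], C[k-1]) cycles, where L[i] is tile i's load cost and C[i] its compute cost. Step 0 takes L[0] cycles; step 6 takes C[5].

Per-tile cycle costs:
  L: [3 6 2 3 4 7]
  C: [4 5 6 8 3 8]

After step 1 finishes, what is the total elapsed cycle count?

end_cycle[1] = 9

[0] DMA t0→A (3c) ∥ CU idle ⇒ 3c, clock 3
[1] DMA t1→B (6c) ∥ CU A:t0 (4c) ⇒ 6c, clock 9
[2] DMA t2→A (2c) ∥ CU B:t1 (5c) ⇒ 5c, clock 14
[3] DMA t3→B (3c) ∥ CU A:t2 (6c) ⇒ 6c, clock 20
[4] DMA t4→A (4c) ∥ CU B:t3 (8c) ⇒ 8c, clock 28
[5] DMA t5→B (7c) ∥ CU A:t4 (3c) ⇒ 7c, clock 35
[6] DMA idle ∥ CU B:t5 (8c) ⇒ 8c, clock 43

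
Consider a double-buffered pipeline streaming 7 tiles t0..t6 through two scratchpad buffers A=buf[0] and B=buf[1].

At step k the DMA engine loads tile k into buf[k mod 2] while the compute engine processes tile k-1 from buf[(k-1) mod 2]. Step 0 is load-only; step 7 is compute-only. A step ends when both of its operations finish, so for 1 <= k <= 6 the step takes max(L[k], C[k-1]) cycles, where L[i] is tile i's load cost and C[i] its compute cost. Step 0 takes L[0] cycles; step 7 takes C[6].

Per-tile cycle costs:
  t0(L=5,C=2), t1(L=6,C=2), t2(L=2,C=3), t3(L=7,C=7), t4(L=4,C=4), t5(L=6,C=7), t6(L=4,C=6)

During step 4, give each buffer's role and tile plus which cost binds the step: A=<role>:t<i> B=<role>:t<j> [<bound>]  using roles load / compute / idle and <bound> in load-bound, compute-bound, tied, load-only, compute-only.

step 4: A=load:t4 B=compute:t3 [compute-bound]

k=0 load=t0/5c comp=- wait=5 total=5
k=1 load=t1/6c comp=t0/2c wait=6 total=11
k=2 load=t2/2c comp=t1/2c wait=2 total=13
k=3 load=t3/7c comp=t2/3c wait=7 total=20
k=4 load=t4/4c comp=t3/7c wait=7 total=27
k=5 load=t5/6c comp=t4/4c wait=6 total=33
k=6 load=t6/4c comp=t5/7c wait=7 total=40
k=7 load=- comp=t6/6c wait=6 total=46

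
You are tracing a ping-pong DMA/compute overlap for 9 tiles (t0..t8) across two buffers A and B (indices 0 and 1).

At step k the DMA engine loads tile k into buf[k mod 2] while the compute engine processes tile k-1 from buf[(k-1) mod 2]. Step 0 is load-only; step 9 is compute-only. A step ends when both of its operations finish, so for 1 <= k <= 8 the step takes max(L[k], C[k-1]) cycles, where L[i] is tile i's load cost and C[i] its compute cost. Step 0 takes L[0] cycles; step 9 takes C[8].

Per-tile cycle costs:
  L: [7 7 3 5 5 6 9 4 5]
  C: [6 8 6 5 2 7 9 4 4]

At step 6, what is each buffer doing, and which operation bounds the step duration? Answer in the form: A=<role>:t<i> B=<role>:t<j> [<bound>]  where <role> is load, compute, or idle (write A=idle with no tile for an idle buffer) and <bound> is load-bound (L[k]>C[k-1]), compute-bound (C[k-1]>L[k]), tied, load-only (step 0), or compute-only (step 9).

[0] DMA t0→A (7c) ∥ CU idle ⇒ 7c, clock 7
[1] DMA t1→B (7c) ∥ CU A:t0 (6c) ⇒ 7c, clock 14
[2] DMA t2→A (3c) ∥ CU B:t1 (8c) ⇒ 8c, clock 22
[3] DMA t3→B (5c) ∥ CU A:t2 (6c) ⇒ 6c, clock 28
[4] DMA t4→A (5c) ∥ CU B:t3 (5c) ⇒ 5c, clock 33
[5] DMA t5→B (6c) ∥ CU A:t4 (2c) ⇒ 6c, clock 39
[6] DMA t6→A (9c) ∥ CU B:t5 (7c) ⇒ 9c, clock 48
[7] DMA t7→B (4c) ∥ CU A:t6 (9c) ⇒ 9c, clock 57
[8] DMA t8→A (5c) ∥ CU B:t7 (4c) ⇒ 5c, clock 62
[9] DMA idle ∥ CU A:t8 (4c) ⇒ 4c, clock 66

step 6: A=load:t6 B=compute:t5 [load-bound]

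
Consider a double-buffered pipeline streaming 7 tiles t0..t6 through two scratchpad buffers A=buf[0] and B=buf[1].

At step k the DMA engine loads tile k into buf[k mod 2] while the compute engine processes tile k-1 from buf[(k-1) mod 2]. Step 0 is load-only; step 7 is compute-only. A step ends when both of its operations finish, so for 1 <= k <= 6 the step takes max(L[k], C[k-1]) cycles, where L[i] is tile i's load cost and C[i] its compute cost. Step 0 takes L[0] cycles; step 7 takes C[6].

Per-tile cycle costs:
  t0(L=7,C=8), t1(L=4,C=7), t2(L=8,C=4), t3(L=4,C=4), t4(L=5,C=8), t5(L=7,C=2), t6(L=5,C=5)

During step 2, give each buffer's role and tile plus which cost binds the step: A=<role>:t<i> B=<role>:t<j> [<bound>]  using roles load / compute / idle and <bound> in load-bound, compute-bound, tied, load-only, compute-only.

step 2: A=load:t2 B=compute:t1 [load-bound]

[0] DMA t0→A (7c) ∥ CU idle ⇒ 7c, clock 7
[1] DMA t1→B (4c) ∥ CU A:t0 (8c) ⇒ 8c, clock 15
[2] DMA t2→A (8c) ∥ CU B:t1 (7c) ⇒ 8c, clock 23
[3] DMA t3→B (4c) ∥ CU A:t2 (4c) ⇒ 4c, clock 27
[4] DMA t4→A (5c) ∥ CU B:t3 (4c) ⇒ 5c, clock 32
[5] DMA t5→B (7c) ∥ CU A:t4 (8c) ⇒ 8c, clock 40
[6] DMA t6→A (5c) ∥ CU B:t5 (2c) ⇒ 5c, clock 45
[7] DMA idle ∥ CU A:t6 (5c) ⇒ 5c, clock 50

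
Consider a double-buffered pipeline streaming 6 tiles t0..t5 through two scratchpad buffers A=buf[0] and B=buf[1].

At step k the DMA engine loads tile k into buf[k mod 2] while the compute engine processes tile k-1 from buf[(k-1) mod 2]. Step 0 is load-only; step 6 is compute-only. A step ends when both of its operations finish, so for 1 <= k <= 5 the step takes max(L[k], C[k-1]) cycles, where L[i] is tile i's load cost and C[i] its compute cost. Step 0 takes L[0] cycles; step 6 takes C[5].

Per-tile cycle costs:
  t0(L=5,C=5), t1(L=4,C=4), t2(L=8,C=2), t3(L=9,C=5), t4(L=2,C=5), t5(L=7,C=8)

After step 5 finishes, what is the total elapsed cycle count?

[0] DMA t0→A (5c) ∥ CU idle ⇒ 5c, clock 5
[1] DMA t1→B (4c) ∥ CU A:t0 (5c) ⇒ 5c, clock 10
[2] DMA t2→A (8c) ∥ CU B:t1 (4c) ⇒ 8c, clock 18
[3] DMA t3→B (9c) ∥ CU A:t2 (2c) ⇒ 9c, clock 27
[4] DMA t4→A (2c) ∥ CU B:t3 (5c) ⇒ 5c, clock 32
[5] DMA t5→B (7c) ∥ CU A:t4 (5c) ⇒ 7c, clock 39
[6] DMA idle ∥ CU B:t5 (8c) ⇒ 8c, clock 47

end_cycle[5] = 39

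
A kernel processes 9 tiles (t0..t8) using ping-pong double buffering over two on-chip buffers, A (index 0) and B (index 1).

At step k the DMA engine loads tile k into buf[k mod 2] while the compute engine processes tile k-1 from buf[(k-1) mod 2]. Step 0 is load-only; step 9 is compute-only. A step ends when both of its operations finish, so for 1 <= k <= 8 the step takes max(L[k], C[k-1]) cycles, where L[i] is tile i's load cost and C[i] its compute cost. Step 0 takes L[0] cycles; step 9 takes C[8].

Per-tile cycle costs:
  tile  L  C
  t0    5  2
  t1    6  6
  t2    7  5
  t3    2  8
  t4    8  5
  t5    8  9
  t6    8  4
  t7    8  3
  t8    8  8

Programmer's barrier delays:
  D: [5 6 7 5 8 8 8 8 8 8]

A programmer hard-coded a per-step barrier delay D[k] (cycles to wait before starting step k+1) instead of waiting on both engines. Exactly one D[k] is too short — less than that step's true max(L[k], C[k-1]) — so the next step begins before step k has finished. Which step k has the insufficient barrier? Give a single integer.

k=0 barrier L[0]=5→5c, D[0]=5 ok
k=1 barrier max(L[1]=6,C[0]=2)→6c, D[1]=6 ok
k=2 barrier max(L[2]=7,C[1]=6)→7c, D[2]=7 ok
k=3 barrier max(L[3]=2,C[2]=5)→5c, D[3]=5 ok
k=4 barrier max(L[4]=8,C[3]=8)→8c, D[4]=8 ok
k=5 barrier max(L[5]=8,C[4]=5)→8c, D[5]=8 ok
k=6 barrier max(L[6]=8,C[5]=9)→9c, D[6]=8 SHORT
k=7 barrier max(L[7]=8,C[6]=4)→8c, D[7]=8 ok
k=8 barrier max(L[8]=8,C[7]=3)→8c, D[8]=8 ok
k=9 barrier C[8]=8→8c, D[9]=8 ok

hazard at step 6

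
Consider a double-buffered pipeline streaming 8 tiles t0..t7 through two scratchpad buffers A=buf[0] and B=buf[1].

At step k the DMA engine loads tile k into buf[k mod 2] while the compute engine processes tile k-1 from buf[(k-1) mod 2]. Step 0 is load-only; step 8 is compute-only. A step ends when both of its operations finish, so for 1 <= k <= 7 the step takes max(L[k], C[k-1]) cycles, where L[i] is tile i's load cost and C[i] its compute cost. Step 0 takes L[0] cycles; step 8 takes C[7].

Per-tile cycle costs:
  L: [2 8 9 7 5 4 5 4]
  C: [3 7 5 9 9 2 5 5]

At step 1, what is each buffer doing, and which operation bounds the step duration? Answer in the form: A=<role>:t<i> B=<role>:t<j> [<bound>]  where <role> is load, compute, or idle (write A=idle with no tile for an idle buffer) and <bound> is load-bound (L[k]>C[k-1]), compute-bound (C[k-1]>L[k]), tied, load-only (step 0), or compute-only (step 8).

step 0: L[0]=2 → dur=2, Σ=2 | A=load:t0 B=idle [load-only]
step 1: L[1]=8 C[0]=3 → dur=8, Σ=10 | A=compute:t0 B=load:t1 [load-bound]
step 2: L[2]=9 C[1]=7 → dur=9, Σ=19 | A=load:t2 B=compute:t1 [load-bound]
step 3: L[3]=7 C[2]=5 → dur=7, Σ=26 | A=compute:t2 B=load:t3 [load-bound]
step 4: L[4]=5 C[3]=9 → dur=9, Σ=35 | A=load:t4 B=compute:t3 [compute-bound]
step 5: L[5]=4 C[4]=9 → dur=9, Σ=44 | A=compute:t4 B=load:t5 [compute-bound]
step 6: L[6]=5 C[5]=2 → dur=5, Σ=49 | A=load:t6 B=compute:t5 [load-bound]
step 7: L[7]=4 C[6]=5 → dur=5, Σ=54 | A=compute:t6 B=load:t7 [compute-bound]
step 8: C[7]=5 → dur=5, Σ=59 | A=idle B=compute:t7 [compute-only]

step 1: A=compute:t0 B=load:t1 [load-bound]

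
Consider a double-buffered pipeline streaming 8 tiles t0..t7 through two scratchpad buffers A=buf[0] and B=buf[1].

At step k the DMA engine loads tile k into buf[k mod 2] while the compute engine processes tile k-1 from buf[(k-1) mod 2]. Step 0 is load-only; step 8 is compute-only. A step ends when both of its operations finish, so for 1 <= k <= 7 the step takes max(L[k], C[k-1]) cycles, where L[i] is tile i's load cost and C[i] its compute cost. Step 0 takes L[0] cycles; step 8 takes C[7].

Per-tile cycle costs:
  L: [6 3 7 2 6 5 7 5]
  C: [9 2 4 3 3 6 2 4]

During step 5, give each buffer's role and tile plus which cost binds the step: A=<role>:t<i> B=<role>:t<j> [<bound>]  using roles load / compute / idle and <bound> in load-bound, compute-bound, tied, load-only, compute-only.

  0. 6=6c; end=6; A:t0 B:-
  1. max(3,9)=9c; end=15; A:t0 B:t1
  2. max(7,2)=7c; end=22; A:t2 B:t1
  3. max(2,4)=4c; end=26; A:t2 B:t3
  4. max(6,3)=6c; end=32; A:t4 B:t3
  5. max(5,3)=5c; end=37; A:t4 B:t5
  6. max(7,6)=7c; end=44; A:t6 B:t5
  7. max(5,2)=5c; end=49; A:t6 B:t7
  8. 4=4c; end=53; A:t6 B:t7

step 5: A=compute:t4 B=load:t5 [load-bound]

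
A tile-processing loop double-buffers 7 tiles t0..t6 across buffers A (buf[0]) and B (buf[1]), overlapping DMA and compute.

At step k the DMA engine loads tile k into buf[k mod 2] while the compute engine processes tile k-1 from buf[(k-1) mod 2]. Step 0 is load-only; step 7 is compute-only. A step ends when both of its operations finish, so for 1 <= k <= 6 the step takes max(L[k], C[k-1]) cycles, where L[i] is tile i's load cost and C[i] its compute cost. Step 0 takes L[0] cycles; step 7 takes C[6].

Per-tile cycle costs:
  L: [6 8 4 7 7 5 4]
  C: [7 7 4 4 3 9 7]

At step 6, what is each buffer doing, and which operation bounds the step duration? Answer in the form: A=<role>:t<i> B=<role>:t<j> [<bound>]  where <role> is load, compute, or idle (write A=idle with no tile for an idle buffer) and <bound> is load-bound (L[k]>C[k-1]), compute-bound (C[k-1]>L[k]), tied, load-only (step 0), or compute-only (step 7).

  0. 6=6c; end=6; A:t0 B:-
  1. max(8,7)=8c; end=14; A:t0 B:t1
  2. max(4,7)=7c; end=21; A:t2 B:t1
  3. max(7,4)=7c; end=28; A:t2 B:t3
  4. max(7,4)=7c; end=35; A:t4 B:t3
  5. max(5,3)=5c; end=40; A:t4 B:t5
  6. max(4,9)=9c; end=49; A:t6 B:t5
  7. 7=7c; end=56; A:t6 B:t5

step 6: A=load:t6 B=compute:t5 [compute-bound]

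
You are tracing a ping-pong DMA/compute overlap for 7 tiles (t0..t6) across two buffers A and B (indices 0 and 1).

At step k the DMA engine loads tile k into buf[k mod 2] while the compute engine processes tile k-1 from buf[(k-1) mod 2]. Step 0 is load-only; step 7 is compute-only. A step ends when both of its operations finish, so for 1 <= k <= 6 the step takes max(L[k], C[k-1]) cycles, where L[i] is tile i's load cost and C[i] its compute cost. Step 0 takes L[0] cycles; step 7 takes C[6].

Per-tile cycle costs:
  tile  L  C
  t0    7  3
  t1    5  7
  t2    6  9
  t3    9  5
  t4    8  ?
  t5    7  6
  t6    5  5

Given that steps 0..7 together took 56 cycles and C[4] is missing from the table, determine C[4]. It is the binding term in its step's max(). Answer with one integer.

C[4] = 9

step 0 | dur = L[0]=7 = 7
step 1 | dur = max(L[1]=5, C[0]=3) = 5
step 2 | dur = max(L[2]=6, C[1]=7) = 7
step 3 | dur = max(L[3]=9, C[2]=9) = 9
step 4 | dur = max(L[4]=8, C[3]=5) = 8
step 5 | dur = max(L[5]=7, C[4]=?) = C[4]  (unknown; binding)
step 6 | dur = max(L[6]=5, C[5]=6) = 6
step 7 | dur = C[6]=5 = 5
sum of known step durations = 47
dur[5] = total - known = 56 - 47 = 9
C[4] is the binding max in step 5, so C[4] = dur[5] = 9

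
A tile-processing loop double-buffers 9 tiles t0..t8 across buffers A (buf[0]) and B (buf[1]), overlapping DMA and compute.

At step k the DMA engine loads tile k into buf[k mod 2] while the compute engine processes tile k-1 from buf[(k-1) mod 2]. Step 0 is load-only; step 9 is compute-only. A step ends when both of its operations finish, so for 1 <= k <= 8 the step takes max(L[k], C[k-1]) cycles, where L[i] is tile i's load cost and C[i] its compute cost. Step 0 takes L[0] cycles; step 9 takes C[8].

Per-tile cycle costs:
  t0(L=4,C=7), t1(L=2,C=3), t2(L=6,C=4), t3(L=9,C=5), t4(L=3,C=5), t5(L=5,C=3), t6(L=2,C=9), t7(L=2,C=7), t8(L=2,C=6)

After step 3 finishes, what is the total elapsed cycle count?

end_cycle[3] = 26

[0] DMA t0→A (4c) ∥ CU idle ⇒ 4c, clock 4
[1] DMA t1→B (2c) ∥ CU A:t0 (7c) ⇒ 7c, clock 11
[2] DMA t2→A (6c) ∥ CU B:t1 (3c) ⇒ 6c, clock 17
[3] DMA t3→B (9c) ∥ CU A:t2 (4c) ⇒ 9c, clock 26
[4] DMA t4→A (3c) ∥ CU B:t3 (5c) ⇒ 5c, clock 31
[5] DMA t5→B (5c) ∥ CU A:t4 (5c) ⇒ 5c, clock 36
[6] DMA t6→A (2c) ∥ CU B:t5 (3c) ⇒ 3c, clock 39
[7] DMA t7→B (2c) ∥ CU A:t6 (9c) ⇒ 9c, clock 48
[8] DMA t8→A (2c) ∥ CU B:t7 (7c) ⇒ 7c, clock 55
[9] DMA idle ∥ CU A:t8 (6c) ⇒ 6c, clock 61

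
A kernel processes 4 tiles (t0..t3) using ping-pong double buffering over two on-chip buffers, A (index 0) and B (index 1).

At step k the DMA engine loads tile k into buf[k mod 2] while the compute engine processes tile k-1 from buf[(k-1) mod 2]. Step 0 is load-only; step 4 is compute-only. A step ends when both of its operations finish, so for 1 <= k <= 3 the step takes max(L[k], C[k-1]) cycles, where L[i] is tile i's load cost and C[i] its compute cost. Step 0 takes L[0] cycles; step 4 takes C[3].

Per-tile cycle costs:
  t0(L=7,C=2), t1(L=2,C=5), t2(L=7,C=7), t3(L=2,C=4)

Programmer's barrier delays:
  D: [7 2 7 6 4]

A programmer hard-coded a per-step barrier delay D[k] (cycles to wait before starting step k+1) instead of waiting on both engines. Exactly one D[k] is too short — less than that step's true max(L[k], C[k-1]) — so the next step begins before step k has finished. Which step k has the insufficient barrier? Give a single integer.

[0] required=L[0]=7=7 vs D=7 ok
[1] required=max(L[1]=2,C[0]=2)=2 vs D=2 ok
[2] required=max(L[2]=7,C[1]=5)=7 vs D=7 ok
[3] required=max(L[3]=2,C[2]=7)=7 vs D=6 SHORT
[4] required=C[3]=4=4 vs D=4 ok

hazard at step 3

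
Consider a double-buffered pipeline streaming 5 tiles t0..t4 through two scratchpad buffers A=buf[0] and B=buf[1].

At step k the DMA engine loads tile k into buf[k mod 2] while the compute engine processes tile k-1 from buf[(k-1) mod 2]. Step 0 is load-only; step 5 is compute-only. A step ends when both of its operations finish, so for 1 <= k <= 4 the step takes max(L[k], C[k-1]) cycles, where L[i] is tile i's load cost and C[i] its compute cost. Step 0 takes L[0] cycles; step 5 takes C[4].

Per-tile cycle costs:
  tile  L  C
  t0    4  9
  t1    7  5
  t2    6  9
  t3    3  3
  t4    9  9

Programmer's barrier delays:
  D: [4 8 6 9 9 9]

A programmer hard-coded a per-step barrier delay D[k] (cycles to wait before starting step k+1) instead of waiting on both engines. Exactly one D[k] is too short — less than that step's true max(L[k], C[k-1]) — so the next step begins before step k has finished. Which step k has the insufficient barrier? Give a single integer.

hazard at step 1

k=0 barrier L[0]=4→4c, D[0]=4 ok
k=1 barrier max(L[1]=7,C[0]=9)→9c, D[1]=8 SHORT
k=2 barrier max(L[2]=6,C[1]=5)→6c, D[2]=6 ok
k=3 barrier max(L[3]=3,C[2]=9)→9c, D[3]=9 ok
k=4 barrier max(L[4]=9,C[3]=3)→9c, D[4]=9 ok
k=5 barrier C[4]=9→9c, D[5]=9 ok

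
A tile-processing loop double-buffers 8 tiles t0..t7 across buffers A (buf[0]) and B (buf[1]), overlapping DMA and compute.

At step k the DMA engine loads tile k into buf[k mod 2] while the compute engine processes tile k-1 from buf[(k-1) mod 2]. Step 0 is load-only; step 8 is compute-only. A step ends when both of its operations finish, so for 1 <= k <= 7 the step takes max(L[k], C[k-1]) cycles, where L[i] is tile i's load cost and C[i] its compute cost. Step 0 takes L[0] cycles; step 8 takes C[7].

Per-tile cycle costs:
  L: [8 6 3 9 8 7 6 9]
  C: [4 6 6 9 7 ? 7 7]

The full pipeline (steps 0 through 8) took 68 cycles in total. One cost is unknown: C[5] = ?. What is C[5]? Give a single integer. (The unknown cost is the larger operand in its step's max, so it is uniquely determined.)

step 0: dur = L[0]=8 = 8
step 1: dur = max(L[1]=6, C[0]=4) = 6
step 2: dur = max(L[2]=3, C[1]=6) = 6
step 3: dur = max(L[3]=9, C[2]=6) = 9
step 4: dur = max(L[4]=8, C[3]=9) = 9
step 5: dur = max(L[5]=7, C[4]=7) = 7
step 6: dur = max(L[6]=6, C[5]=?) = C[5]  (unknown; binding)
step 7: dur = max(L[7]=9, C[6]=7) = 9
step 8: dur = C[7]=7 = 7
sum of known step durations = 61
dur[6] = total - known = 68 - 61 = 7
C[5] is the binding max in step 6, so C[5] = dur[6] = 7

C[5] = 7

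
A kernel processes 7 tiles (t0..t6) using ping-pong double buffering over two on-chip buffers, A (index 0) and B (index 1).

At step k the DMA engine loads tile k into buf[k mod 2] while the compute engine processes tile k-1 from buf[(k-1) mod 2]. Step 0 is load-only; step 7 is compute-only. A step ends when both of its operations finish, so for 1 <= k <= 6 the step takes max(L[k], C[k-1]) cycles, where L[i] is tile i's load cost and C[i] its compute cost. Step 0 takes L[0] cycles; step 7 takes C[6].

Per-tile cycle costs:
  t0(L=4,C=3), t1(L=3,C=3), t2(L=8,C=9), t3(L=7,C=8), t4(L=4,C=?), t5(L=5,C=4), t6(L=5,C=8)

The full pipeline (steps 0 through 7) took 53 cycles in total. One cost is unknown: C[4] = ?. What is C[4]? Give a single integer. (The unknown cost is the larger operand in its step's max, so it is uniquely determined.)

step 0 | dur = L[0]=4 = 4
step 1 | dur = max(L[1]=3, C[0]=3) = 3
step 2 | dur = max(L[2]=8, C[1]=3) = 8
step 3 | dur = max(L[3]=7, C[2]=9) = 9
step 4 | dur = max(L[4]=4, C[3]=8) = 8
step 5 | dur = max(L[5]=5, C[4]=?) = C[4]  (unknown; binding)
step 6 | dur = max(L[6]=5, C[5]=4) = 5
step 7 | dur = C[6]=8 = 8
sum of known step durations = 45
dur[5] = total - known = 53 - 45 = 8
C[4] is the binding max in step 5, so C[4] = dur[5] = 8

C[4] = 8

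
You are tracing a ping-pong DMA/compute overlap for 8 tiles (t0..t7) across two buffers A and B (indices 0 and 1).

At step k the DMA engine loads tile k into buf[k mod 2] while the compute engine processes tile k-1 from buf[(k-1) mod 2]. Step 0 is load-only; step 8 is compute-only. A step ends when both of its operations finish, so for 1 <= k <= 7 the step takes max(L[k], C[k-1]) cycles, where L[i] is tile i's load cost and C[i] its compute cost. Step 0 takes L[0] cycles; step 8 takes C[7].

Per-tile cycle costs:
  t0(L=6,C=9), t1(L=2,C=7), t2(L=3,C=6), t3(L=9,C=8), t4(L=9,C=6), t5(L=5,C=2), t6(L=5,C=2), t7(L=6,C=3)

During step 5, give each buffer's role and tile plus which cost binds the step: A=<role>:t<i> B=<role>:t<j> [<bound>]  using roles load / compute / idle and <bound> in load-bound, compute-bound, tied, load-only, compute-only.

step 5: A=compute:t4 B=load:t5 [compute-bound]

  0. 6=6c; end=6; A:t0 B:-
  1. max(2,9)=9c; end=15; A:t0 B:t1
  2. max(3,7)=7c; end=22; A:t2 B:t1
  3. max(9,6)=9c; end=31; A:t2 B:t3
  4. max(9,8)=9c; end=40; A:t4 B:t3
  5. max(5,6)=6c; end=46; A:t4 B:t5
  6. max(5,2)=5c; end=51; A:t6 B:t5
  7. max(6,2)=6c; end=57; A:t6 B:t7
  8. 3=3c; end=60; A:t6 B:t7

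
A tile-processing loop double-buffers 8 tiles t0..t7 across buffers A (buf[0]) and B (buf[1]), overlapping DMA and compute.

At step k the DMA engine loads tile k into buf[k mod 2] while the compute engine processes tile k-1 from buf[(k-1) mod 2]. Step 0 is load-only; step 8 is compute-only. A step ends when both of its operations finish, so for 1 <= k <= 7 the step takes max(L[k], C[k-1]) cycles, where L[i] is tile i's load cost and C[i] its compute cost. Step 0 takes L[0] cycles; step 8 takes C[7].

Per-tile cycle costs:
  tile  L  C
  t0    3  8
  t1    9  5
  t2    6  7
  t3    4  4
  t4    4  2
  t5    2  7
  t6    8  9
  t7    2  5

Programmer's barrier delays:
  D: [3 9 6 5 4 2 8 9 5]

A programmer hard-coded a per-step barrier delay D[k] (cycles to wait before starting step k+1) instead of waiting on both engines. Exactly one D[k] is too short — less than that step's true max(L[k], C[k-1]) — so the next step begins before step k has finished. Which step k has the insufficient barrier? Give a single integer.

k=0 barrier L[0]=3→3c, D[0]=3 ok
k=1 barrier max(L[1]=9,C[0]=8)→9c, D[1]=9 ok
k=2 barrier max(L[2]=6,C[1]=5)→6c, D[2]=6 ok
k=3 barrier max(L[3]=4,C[2]=7)→7c, D[3]=5 SHORT
k=4 barrier max(L[4]=4,C[3]=4)→4c, D[4]=4 ok
k=5 barrier max(L[5]=2,C[4]=2)→2c, D[5]=2 ok
k=6 barrier max(L[6]=8,C[5]=7)→8c, D[6]=8 ok
k=7 barrier max(L[7]=2,C[6]=9)→9c, D[7]=9 ok
k=8 barrier C[7]=5→5c, D[8]=5 ok

hazard at step 3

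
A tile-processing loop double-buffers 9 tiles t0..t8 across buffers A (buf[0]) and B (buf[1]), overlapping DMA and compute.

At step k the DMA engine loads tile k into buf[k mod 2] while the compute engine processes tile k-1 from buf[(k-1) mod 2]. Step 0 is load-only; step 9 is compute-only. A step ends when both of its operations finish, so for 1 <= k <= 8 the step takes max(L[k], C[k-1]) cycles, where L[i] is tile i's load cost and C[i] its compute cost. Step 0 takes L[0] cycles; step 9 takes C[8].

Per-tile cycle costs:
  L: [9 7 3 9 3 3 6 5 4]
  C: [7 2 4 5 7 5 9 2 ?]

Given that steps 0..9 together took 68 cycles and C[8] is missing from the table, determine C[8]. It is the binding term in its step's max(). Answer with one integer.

C[8] = 9

step 0 → dur = L[0]=9 = 9
step 1 → dur = max(L[1]=7, C[0]=7) = 7
step 2 → dur = max(L[2]=3, C[1]=2) = 3
step 3 → dur = max(L[3]=9, C[2]=4) = 9
step 4 → dur = max(L[4]=3, C[3]=5) = 5
step 5 → dur = max(L[5]=3, C[4]=7) = 7
step 6 → dur = max(L[6]=6, C[5]=5) = 6
step 7 → dur = max(L[7]=5, C[6]=9) = 9
step 8 → dur = max(L[8]=4, C[7]=2) = 4
step 9 → dur = C[8]=? = C[8]  (unknown; binding)
sum of known step durations = 59
dur[9] = total - known = 68 - 59 = 9
C[8] is the binding max in step 9, so C[8] = dur[9] = 9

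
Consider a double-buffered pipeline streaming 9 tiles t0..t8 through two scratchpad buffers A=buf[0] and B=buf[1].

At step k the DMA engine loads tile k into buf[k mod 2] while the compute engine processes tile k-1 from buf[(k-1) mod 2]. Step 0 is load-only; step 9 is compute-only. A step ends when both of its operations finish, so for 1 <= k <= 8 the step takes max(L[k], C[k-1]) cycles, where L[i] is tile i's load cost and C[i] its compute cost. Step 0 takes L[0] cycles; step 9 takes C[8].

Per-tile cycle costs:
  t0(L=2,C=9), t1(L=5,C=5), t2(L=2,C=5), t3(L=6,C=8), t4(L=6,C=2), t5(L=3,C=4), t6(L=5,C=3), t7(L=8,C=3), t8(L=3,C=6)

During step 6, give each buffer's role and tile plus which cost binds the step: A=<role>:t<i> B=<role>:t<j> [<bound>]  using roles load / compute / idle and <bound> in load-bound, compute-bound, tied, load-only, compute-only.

  0. 2=2c; end=2; A:t0 B:-
  1. max(5,9)=9c; end=11; A:t0 B:t1
  2. max(2,5)=5c; end=16; A:t2 B:t1
  3. max(6,5)=6c; end=22; A:t2 B:t3
  4. max(6,8)=8c; end=30; A:t4 B:t3
  5. max(3,2)=3c; end=33; A:t4 B:t5
  6. max(5,4)=5c; end=38; A:t6 B:t5
  7. max(8,3)=8c; end=46; A:t6 B:t7
  8. max(3,3)=3c; end=49; A:t8 B:t7
  9. 6=6c; end=55; A:t8 B:t7

step 6: A=load:t6 B=compute:t5 [load-bound]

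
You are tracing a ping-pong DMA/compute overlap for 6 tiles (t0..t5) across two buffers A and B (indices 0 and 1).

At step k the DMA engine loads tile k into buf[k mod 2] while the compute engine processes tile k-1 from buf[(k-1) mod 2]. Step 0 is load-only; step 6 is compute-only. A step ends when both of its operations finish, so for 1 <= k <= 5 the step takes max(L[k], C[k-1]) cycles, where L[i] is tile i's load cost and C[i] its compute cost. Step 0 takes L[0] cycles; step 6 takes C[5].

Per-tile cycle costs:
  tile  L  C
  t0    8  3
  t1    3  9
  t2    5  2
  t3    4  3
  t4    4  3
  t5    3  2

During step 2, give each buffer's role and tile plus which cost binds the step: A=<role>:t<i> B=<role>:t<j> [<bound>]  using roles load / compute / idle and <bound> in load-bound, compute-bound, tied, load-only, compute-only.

step 2: A=load:t2 B=compute:t1 [compute-bound]

[0] DMA t0→A (8c) ∥ CU idle ⇒ 8c, clock 8
[1] DMA t1→B (3c) ∥ CU A:t0 (3c) ⇒ 3c, clock 11
[2] DMA t2→A (5c) ∥ CU B:t1 (9c) ⇒ 9c, clock 20
[3] DMA t3→B (4c) ∥ CU A:t2 (2c) ⇒ 4c, clock 24
[4] DMA t4→A (4c) ∥ CU B:t3 (3c) ⇒ 4c, clock 28
[5] DMA t5→B (3c) ∥ CU A:t4 (3c) ⇒ 3c, clock 31
[6] DMA idle ∥ CU B:t5 (2c) ⇒ 2c, clock 33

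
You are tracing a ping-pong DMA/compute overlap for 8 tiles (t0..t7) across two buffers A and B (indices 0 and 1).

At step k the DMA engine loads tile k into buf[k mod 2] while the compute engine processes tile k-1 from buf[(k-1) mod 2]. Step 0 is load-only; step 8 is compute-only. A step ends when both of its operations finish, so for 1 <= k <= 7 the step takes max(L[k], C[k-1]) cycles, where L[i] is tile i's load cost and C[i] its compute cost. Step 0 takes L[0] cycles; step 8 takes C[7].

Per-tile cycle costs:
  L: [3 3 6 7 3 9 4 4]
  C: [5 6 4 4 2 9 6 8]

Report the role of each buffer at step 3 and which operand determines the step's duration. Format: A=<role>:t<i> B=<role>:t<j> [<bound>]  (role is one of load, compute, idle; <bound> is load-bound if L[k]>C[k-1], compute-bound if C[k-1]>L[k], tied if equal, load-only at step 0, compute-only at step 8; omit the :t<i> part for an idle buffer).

[0] DMA t0→A (3c) ∥ CU idle ⇒ 3c, clock 3
[1] DMA t1→B (3c) ∥ CU A:t0 (5c) ⇒ 5c, clock 8
[2] DMA t2→A (6c) ∥ CU B:t1 (6c) ⇒ 6c, clock 14
[3] DMA t3→B (7c) ∥ CU A:t2 (4c) ⇒ 7c, clock 21
[4] DMA t4→A (3c) ∥ CU B:t3 (4c) ⇒ 4c, clock 25
[5] DMA t5→B (9c) ∥ CU A:t4 (2c) ⇒ 9c, clock 34
[6] DMA t6→A (4c) ∥ CU B:t5 (9c) ⇒ 9c, clock 43
[7] DMA t7→B (4c) ∥ CU A:t6 (6c) ⇒ 6c, clock 49
[8] DMA idle ∥ CU B:t7 (8c) ⇒ 8c, clock 57

step 3: A=compute:t2 B=load:t3 [load-bound]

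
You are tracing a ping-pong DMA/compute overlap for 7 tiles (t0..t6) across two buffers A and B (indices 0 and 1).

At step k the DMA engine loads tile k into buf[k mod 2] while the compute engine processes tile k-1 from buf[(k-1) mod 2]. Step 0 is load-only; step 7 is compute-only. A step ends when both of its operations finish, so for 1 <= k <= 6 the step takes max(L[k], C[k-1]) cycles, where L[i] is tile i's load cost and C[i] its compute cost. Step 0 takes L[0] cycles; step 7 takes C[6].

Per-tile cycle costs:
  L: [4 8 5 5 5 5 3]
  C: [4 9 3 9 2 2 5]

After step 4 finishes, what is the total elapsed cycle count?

end_cycle[4] = 35

k=0 load=t0/4c comp=- wait=4 total=4
k=1 load=t1/8c comp=t0/4c wait=8 total=12
k=2 load=t2/5c comp=t1/9c wait=9 total=21
k=3 load=t3/5c comp=t2/3c wait=5 total=26
k=4 load=t4/5c comp=t3/9c wait=9 total=35
k=5 load=t5/5c comp=t4/2c wait=5 total=40
k=6 load=t6/3c comp=t5/2c wait=3 total=43
k=7 load=- comp=t6/5c wait=5 total=48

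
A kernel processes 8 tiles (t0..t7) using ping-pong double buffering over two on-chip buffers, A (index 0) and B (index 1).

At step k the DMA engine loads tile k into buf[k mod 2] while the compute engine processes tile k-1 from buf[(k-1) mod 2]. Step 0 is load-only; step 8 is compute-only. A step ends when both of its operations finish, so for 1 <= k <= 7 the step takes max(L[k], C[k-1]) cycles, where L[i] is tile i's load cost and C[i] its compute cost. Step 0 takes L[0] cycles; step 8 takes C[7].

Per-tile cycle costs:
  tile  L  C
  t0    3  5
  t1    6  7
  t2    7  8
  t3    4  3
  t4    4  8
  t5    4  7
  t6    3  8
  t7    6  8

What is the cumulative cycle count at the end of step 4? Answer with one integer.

k=0 load=t0/3c comp=- wait=3 total=3
k=1 load=t1/6c comp=t0/5c wait=6 total=9
k=2 load=t2/7c comp=t1/7c wait=7 total=16
k=3 load=t3/4c comp=t2/8c wait=8 total=24
k=4 load=t4/4c comp=t3/3c wait=4 total=28
k=5 load=t5/4c comp=t4/8c wait=8 total=36
k=6 load=t6/3c comp=t5/7c wait=7 total=43
k=7 load=t7/6c comp=t6/8c wait=8 total=51
k=8 load=- comp=t7/8c wait=8 total=59

end_cycle[4] = 28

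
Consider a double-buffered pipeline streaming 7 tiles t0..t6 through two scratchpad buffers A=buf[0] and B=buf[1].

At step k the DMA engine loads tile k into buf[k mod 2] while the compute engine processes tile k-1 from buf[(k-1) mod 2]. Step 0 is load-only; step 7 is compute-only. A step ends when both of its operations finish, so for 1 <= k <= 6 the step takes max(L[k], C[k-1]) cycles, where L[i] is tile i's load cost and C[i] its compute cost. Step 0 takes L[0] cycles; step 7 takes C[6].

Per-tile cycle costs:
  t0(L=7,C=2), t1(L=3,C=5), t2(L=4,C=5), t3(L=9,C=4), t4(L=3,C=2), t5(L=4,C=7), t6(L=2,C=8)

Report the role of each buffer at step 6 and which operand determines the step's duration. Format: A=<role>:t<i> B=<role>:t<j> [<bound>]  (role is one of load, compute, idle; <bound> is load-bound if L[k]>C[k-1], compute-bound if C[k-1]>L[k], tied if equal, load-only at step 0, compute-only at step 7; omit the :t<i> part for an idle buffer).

step 6: A=load:t6 B=compute:t5 [compute-bound]

k=0 load=t0/7c comp=- wait=7 total=7
k=1 load=t1/3c comp=t0/2c wait=3 total=10
k=2 load=t2/4c comp=t1/5c wait=5 total=15
k=3 load=t3/9c comp=t2/5c wait=9 total=24
k=4 load=t4/3c comp=t3/4c wait=4 total=28
k=5 load=t5/4c comp=t4/2c wait=4 total=32
k=6 load=t6/2c comp=t5/7c wait=7 total=39
k=7 load=- comp=t6/8c wait=8 total=47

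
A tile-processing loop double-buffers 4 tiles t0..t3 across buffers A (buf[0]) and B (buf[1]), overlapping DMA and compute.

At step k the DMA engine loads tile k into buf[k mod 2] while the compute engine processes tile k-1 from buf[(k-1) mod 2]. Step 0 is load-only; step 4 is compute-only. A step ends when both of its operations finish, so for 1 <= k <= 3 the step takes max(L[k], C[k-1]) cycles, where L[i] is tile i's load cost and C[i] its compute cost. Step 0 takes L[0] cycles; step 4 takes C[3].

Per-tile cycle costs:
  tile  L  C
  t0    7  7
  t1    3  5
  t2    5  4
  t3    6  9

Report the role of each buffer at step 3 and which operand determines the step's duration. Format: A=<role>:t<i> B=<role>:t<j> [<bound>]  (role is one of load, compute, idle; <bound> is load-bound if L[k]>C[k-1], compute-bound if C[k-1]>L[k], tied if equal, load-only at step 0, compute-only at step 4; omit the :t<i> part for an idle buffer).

step 3: A=compute:t2 B=load:t3 [load-bound]

[0] DMA t0→A (7c) ∥ CU idle ⇒ 7c, clock 7
[1] DMA t1→B (3c) ∥ CU A:t0 (7c) ⇒ 7c, clock 14
[2] DMA t2→A (5c) ∥ CU B:t1 (5c) ⇒ 5c, clock 19
[3] DMA t3→B (6c) ∥ CU A:t2 (4c) ⇒ 6c, clock 25
[4] DMA idle ∥ CU B:t3 (9c) ⇒ 9c, clock 34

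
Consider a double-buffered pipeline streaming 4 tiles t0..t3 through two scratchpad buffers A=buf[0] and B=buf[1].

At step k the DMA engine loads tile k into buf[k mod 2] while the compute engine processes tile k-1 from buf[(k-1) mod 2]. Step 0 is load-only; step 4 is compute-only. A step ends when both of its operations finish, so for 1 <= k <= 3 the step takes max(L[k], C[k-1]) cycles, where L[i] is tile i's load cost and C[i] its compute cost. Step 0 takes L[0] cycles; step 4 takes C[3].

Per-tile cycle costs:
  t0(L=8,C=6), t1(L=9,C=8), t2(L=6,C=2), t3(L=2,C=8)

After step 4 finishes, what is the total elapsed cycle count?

end_cycle[4] = 35

step 0: L[0]=8 → dur=8, Σ=8 | A=load:t0 B=idle [load-only]
step 1: L[1]=9 C[0]=6 → dur=9, Σ=17 | A=compute:t0 B=load:t1 [load-bound]
step 2: L[2]=6 C[1]=8 → dur=8, Σ=25 | A=load:t2 B=compute:t1 [compute-bound]
step 3: L[3]=2 C[2]=2 → dur=2, Σ=27 | A=compute:t2 B=load:t3 [tied]
step 4: C[3]=8 → dur=8, Σ=35 | A=idle B=compute:t3 [compute-only]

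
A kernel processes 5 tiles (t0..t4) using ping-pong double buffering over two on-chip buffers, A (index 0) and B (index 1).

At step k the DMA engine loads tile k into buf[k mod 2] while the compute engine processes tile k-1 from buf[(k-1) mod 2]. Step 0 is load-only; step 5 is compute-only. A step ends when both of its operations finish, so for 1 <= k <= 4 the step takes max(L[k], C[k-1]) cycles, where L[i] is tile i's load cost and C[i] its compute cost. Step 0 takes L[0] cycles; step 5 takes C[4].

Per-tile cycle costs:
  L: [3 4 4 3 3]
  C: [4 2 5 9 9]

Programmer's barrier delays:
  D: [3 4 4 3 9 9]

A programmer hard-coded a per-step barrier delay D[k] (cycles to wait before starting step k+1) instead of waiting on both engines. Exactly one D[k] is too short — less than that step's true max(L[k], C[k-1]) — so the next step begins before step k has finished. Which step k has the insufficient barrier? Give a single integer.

k=0 barrier L[0]=3→3c, D[0]=3 ok
k=1 barrier max(L[1]=4,C[0]=4)→4c, D[1]=4 ok
k=2 barrier max(L[2]=4,C[1]=2)→4c, D[2]=4 ok
k=3 barrier max(L[3]=3,C[2]=5)→5c, D[3]=3 SHORT
k=4 barrier max(L[4]=3,C[3]=9)→9c, D[4]=9 ok
k=5 barrier C[4]=9→9c, D[5]=9 ok

hazard at step 3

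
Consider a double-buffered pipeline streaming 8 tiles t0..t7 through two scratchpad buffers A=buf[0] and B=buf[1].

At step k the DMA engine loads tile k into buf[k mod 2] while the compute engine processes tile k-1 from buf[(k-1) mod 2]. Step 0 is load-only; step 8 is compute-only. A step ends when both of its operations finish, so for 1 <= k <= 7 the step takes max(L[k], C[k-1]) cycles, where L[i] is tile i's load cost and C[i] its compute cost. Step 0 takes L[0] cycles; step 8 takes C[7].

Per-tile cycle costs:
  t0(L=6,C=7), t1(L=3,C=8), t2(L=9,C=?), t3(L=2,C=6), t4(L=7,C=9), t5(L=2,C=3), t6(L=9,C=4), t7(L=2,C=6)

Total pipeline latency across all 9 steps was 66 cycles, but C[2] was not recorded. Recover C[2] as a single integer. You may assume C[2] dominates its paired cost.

C[2] = 9

step 0 | dur = L[0]=6 = 6
step 1 | dur = max(L[1]=3, C[0]=7) = 7
step 2 | dur = max(L[2]=9, C[1]=8) = 9
step 3 | dur = max(L[3]=2, C[2]=?) = C[2]  (unknown; binding)
step 4 | dur = max(L[4]=7, C[3]=6) = 7
step 5 | dur = max(L[5]=2, C[4]=9) = 9
step 6 | dur = max(L[6]=9, C[5]=3) = 9
step 7 | dur = max(L[7]=2, C[6]=4) = 4
step 8 | dur = C[7]=6 = 6
sum of known step durations = 57
dur[3] = total - known = 66 - 57 = 9
C[2] is the binding max in step 3, so C[2] = dur[3] = 9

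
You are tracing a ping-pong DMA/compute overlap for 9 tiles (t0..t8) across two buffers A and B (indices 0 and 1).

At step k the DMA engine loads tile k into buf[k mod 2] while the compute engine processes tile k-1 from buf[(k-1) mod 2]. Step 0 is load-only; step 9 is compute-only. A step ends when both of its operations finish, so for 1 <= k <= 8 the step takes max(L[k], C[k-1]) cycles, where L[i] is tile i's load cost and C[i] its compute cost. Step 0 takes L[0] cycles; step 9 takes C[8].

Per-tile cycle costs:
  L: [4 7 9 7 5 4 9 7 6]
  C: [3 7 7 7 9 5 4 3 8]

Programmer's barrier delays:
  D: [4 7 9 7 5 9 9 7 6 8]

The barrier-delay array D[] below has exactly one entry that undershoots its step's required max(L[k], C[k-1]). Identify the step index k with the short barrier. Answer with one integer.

hazard at step 4

[0] required=L[0]=4=4 vs D=4 ok
[1] required=max(L[1]=7,C[0]=3)=7 vs D=7 ok
[2] required=max(L[2]=9,C[1]=7)=9 vs D=9 ok
[3] required=max(L[3]=7,C[2]=7)=7 vs D=7 ok
[4] required=max(L[4]=5,C[3]=7)=7 vs D=5 SHORT
[5] required=max(L[5]=4,C[4]=9)=9 vs D=9 ok
[6] required=max(L[6]=9,C[5]=5)=9 vs D=9 ok
[7] required=max(L[7]=7,C[6]=4)=7 vs D=7 ok
[8] required=max(L[8]=6,C[7]=3)=6 vs D=6 ok
[9] required=C[8]=8=8 vs D=8 ok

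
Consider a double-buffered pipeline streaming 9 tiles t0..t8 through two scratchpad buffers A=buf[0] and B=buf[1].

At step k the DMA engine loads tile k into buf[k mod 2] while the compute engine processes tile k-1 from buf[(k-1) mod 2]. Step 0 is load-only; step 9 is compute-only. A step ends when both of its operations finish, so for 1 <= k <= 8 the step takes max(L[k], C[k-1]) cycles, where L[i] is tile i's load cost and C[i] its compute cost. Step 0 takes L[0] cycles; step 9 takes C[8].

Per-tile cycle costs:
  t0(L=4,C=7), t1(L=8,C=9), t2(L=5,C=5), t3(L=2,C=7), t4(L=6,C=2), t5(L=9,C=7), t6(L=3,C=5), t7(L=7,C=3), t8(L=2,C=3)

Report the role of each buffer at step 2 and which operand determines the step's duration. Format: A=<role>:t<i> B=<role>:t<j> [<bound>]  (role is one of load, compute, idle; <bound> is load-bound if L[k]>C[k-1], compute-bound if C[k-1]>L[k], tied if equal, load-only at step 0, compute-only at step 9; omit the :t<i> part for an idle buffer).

step 2: A=load:t2 B=compute:t1 [compute-bound]

[0] DMA t0→A (4c) ∥ CU idle ⇒ 4c, clock 4
[1] DMA t1→B (8c) ∥ CU A:t0 (7c) ⇒ 8c, clock 12
[2] DMA t2→A (5c) ∥ CU B:t1 (9c) ⇒ 9c, clock 21
[3] DMA t3→B (2c) ∥ CU A:t2 (5c) ⇒ 5c, clock 26
[4] DMA t4→A (6c) ∥ CU B:t3 (7c) ⇒ 7c, clock 33
[5] DMA t5→B (9c) ∥ CU A:t4 (2c) ⇒ 9c, clock 42
[6] DMA t6→A (3c) ∥ CU B:t5 (7c) ⇒ 7c, clock 49
[7] DMA t7→B (7c) ∥ CU A:t6 (5c) ⇒ 7c, clock 56
[8] DMA t8→A (2c) ∥ CU B:t7 (3c) ⇒ 3c, clock 59
[9] DMA idle ∥ CU A:t8 (3c) ⇒ 3c, clock 62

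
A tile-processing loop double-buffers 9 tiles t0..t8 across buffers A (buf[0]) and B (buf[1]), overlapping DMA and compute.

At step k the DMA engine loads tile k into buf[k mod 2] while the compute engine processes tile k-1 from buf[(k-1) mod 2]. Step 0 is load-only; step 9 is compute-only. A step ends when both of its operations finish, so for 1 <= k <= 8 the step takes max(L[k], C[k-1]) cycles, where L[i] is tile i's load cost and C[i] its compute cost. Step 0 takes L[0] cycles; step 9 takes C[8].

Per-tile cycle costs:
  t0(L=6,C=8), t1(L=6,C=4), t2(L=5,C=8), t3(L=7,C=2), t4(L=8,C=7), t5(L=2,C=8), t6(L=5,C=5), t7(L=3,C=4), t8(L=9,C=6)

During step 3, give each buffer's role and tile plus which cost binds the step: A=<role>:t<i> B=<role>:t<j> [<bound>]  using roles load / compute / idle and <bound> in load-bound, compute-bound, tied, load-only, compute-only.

step 3: A=compute:t2 B=load:t3 [compute-bound]

k=0 load=t0/6c comp=- wait=6 total=6
k=1 load=t1/6c comp=t0/8c wait=8 total=14
k=2 load=t2/5c comp=t1/4c wait=5 total=19
k=3 load=t3/7c comp=t2/8c wait=8 total=27
k=4 load=t4/8c comp=t3/2c wait=8 total=35
k=5 load=t5/2c comp=t4/7c wait=7 total=42
k=6 load=t6/5c comp=t5/8c wait=8 total=50
k=7 load=t7/3c comp=t6/5c wait=5 total=55
k=8 load=t8/9c comp=t7/4c wait=9 total=64
k=9 load=- comp=t8/6c wait=6 total=70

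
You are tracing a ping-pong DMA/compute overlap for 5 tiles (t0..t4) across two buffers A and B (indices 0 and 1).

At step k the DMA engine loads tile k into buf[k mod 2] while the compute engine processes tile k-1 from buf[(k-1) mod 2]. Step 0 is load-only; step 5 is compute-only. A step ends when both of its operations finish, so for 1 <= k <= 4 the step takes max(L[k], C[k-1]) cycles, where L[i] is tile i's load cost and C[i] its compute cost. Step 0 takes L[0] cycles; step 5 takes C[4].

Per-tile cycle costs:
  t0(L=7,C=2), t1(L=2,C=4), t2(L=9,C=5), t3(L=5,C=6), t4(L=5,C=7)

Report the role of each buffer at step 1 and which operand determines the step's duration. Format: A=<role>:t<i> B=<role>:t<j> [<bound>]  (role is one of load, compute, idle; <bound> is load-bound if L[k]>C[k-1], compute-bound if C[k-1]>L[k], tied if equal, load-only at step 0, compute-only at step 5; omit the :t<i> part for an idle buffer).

step 0: L[0]=7 → dur=7, Σ=7 | A=load:t0 B=idle [load-only]
step 1: L[1]=2 C[0]=2 → dur=2, Σ=9 | A=compute:t0 B=load:t1 [tied]
step 2: L[2]=9 C[1]=4 → dur=9, Σ=18 | A=load:t2 B=compute:t1 [load-bound]
step 3: L[3]=5 C[2]=5 → dur=5, Σ=23 | A=compute:t2 B=load:t3 [tied]
step 4: L[4]=5 C[3]=6 → dur=6, Σ=29 | A=load:t4 B=compute:t3 [compute-bound]
step 5: C[4]=7 → dur=7, Σ=36 | A=compute:t4 B=idle [compute-only]

step 1: A=compute:t0 B=load:t1 [tied]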